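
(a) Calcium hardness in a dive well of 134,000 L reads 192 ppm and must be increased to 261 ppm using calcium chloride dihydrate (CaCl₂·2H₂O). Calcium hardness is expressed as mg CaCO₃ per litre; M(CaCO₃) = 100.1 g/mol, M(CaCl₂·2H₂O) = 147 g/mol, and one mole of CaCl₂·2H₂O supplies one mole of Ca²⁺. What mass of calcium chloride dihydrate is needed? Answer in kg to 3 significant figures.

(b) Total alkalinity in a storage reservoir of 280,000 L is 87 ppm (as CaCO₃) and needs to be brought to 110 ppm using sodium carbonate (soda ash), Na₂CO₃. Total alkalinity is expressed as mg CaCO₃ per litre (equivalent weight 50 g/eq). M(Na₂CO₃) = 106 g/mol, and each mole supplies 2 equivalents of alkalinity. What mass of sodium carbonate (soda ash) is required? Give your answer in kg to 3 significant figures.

(a) 13.6 kg; (b) 6.83 kg

(a) Hardness to add: (261 − 192) = 69 mg/L as CaCO₃ × 134,000 L = 9246 g as CaCO₃.
(a) Moles of Ca²⁺ (1 mol Ca²⁺ ≡ 1 mol CaCO₃): 9246 / 100.1 g/mol = 92.37 mol.
(a) Mass of CaCl₂·2H₂O: 92.37 × 147 = 13,580 g.

(b) Alkalinity to add: (110 − 87) = 23 mg/L as CaCO₃ × 280,000 L = 6440 g as CaCO₃.
(b) Equivalents: 6440 g ÷ 50 g/eq = 128.8 eq.
(b) Each mole of Na₂CO₃ supplies 2 eq, so 128.8 / 2 = 64.4 mol.
(b) Mass: 64.4 mol × 106 g/mol = 6826 g.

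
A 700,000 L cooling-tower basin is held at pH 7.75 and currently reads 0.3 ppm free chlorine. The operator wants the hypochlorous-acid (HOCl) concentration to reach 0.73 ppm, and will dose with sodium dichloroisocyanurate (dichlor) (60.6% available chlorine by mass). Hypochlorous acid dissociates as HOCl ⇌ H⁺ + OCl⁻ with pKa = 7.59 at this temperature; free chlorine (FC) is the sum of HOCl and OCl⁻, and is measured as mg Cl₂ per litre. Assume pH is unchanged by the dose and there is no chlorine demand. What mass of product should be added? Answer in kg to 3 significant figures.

[OCl⁻]/[HOCl] = 10^(pH − pKa) = 10^(7.75 − 7.59) = 1.445; fraction as HOCl = 1/(1 + 1.445) = 0.4089.
Free chlorine required for 0.73 ppm HOCl: 0.73 / 0.4089 = 1.785 ppm.
FC to add: 1.785 − 0.3 = 1.485 mg/L as Cl₂.
Cl₂ equivalent: 1.485 mg/L × 700,000 L = 1040 g.
Product at 60.6% available Cl: 1040 / 0.606 = 1716 g.

1.72 kg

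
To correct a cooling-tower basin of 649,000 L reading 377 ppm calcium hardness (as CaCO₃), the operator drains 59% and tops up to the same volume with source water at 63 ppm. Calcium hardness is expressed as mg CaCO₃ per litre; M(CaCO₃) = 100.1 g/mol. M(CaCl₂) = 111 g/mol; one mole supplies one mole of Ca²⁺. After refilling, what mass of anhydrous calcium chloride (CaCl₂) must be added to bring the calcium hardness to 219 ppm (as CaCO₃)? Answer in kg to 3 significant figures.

After draining 59% and refilling: 377 × 0.41 + 63 × 0.59 = 191.74 ppm.
Deficit to target: 219 − 191.74 = 27.26 mg/L.
As CaCO₃: 27.26 mg/L × 649,000 L = 17,690 g; ÷ 100.1 = 176.7 mol Ca²⁺.
Mass: 176.7 × 111 = 19,620 g.

19.6 kg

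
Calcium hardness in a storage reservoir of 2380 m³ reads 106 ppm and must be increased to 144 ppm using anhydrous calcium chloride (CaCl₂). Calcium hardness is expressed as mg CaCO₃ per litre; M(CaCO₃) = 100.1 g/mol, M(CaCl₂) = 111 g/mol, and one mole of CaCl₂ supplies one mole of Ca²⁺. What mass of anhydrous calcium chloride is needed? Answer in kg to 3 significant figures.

100 kg

Volume: 2380 m³ = 2,380,000 L.
Hardness to add: (144 − 106) = 38 mg/L as CaCO₃ × 2,380,000 L = 90,440 g as CaCO₃.
Moles of Ca²⁺ (1 mol Ca²⁺ ≡ 1 mol CaCO₃): 90,440 / 100.1 g/mol = 903.5 mol.
Mass of CaCl₂: 903.5 × 111 = 100,300 g.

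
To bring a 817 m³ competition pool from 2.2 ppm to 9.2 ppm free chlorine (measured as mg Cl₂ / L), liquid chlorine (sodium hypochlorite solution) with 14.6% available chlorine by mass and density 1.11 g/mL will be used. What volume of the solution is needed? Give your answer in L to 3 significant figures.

35.3 L

Volume: 817 m³ = 817,000 L.
Chlorine deficit: 9.2 − 2.2 = 7 ppm = 7 mg/L as Cl₂.
Cl₂ equivalent needed: 7 mg/L × 817,000 L = 5,719,000 mg = 5719 g.
Product at 14.6% available chlorine: 5719 / 0.146 = 39,170 g.
Volume at density 1.11 g/mL: 39,170 g ÷ 1.11 g/mL = 35,290 mL.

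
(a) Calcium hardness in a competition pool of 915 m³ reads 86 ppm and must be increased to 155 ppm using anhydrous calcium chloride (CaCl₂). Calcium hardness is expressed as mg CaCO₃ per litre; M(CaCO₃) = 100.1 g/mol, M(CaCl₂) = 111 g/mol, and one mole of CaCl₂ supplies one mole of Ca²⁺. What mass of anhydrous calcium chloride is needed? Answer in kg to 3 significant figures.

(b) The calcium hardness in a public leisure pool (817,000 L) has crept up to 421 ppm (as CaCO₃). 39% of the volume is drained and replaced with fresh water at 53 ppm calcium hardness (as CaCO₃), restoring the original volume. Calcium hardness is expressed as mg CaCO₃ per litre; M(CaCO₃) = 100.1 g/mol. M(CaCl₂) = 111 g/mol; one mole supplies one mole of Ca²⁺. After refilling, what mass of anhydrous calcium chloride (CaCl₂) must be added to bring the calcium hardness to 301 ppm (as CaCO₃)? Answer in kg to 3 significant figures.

(a) Volume: 915 m³ = 915,000 L.
(a) Hardness to add: (155 − 86) = 69 mg/L as CaCO₃ × 915,000 L = 63,140 g as CaCO₃.
(a) Moles of Ca²⁺ (1 mol Ca²⁺ ≡ 1 mol CaCO₃): 63,140 / 100.1 g/mol = 630.7 mol.
(a) Mass of CaCl₂: 630.7 × 111 = 70,010 g.

(b) After draining 39% and refilling: 421 × 0.61 + 53 × 0.39 = 277.48 ppm.
(b) Deficit to target: 301 − 277.48 = 23.52 mg/L.
(b) As CaCO₃: 23.52 mg/L × 817,000 L = 19,220 g; ÷ 100.1 = 192 mol Ca²⁺.
(b) Mass: 192 × 111 = 21,310 g.

(a) 70.0 kg; (b) 21.3 kg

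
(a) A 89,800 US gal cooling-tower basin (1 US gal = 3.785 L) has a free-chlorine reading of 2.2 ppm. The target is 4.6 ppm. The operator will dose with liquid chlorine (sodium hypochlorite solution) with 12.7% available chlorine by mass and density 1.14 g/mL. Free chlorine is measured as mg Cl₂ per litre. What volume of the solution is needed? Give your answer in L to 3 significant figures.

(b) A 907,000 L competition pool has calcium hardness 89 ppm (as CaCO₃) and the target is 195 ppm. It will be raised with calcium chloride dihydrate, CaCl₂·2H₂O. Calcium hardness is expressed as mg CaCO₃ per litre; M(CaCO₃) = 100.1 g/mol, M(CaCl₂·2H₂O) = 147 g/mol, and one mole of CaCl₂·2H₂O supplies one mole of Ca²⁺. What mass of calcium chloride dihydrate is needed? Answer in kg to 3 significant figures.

(a) Volume: 89,800 US gal × 3.785 L/gal = 339,893 L.
(a) Chlorine deficit: 4.6 − 2.2 = 2.4 ppm = 2.4 mg/L as Cl₂.
(a) Cl₂ equivalent needed: 2.4 mg/L × 339,893 L = 815,700 mg = 815.7 g.
(a) Product at 12.7% available chlorine: 815.7 / 0.127 = 6423 g.
(a) Volume at density 1.14 g/mL: 6423 g ÷ 1.14 g/mL = 5634 mL.

(b) Hardness to add: (195 − 89) = 106 mg/L as CaCO₃ × 907,000 L = 96,140 g as CaCO₃.
(b) Moles of Ca²⁺ (1 mol Ca²⁺ ≡ 1 mol CaCO₃): 96,140 / 100.1 g/mol = 960.5 mol.
(b) Mass of CaCl₂·2H₂O: 960.5 × 147 = 141,200 g.

(a) 5.63 L; (b) 141 kg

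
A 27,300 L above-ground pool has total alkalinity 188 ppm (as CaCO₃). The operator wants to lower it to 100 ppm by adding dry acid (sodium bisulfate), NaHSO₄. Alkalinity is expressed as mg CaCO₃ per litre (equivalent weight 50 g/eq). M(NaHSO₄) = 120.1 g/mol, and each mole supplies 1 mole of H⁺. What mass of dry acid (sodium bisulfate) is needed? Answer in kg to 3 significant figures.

Alkalinity to neutralize: (188 − 100) = 88 mg/L as CaCO₃ × 27,300 L = 2402 g as CaCO₃.
Equivalents of H⁺ required: 2402 ÷ 50 g/eq = 48.05 eq = 48.05 mol NaHSO₄.
Mass of NaHSO₄: 48.05 × 120.1 = 5771 g.

5.77 kg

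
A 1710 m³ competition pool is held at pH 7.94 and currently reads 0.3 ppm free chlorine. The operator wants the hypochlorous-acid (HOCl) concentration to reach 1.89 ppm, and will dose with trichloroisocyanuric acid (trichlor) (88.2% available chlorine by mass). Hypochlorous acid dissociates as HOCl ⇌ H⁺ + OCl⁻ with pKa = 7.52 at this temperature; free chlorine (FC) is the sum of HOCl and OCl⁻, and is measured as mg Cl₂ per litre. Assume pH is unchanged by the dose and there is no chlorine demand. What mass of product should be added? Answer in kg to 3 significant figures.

Volume: 1710 m³ = 1,710,000 L.
[OCl⁻]/[HOCl] = 10^(pH − pKa) = 10^(7.94 − 7.52) = 2.63; fraction as HOCl = 1/(1 + 2.63) = 0.2755.
Free chlorine required for 1.89 ppm HOCl: 1.89 / 0.2755 = 6.861 ppm.
FC to add: 6.861 − 0.3 = 6.561 mg/L as Cl₂.
Cl₂ equivalent: 6.561 mg/L × 1,710,000 L = 11,220 g.
Product at 88.2% available Cl: 11,220 / 0.882 = 12,720 g.

12.7 kg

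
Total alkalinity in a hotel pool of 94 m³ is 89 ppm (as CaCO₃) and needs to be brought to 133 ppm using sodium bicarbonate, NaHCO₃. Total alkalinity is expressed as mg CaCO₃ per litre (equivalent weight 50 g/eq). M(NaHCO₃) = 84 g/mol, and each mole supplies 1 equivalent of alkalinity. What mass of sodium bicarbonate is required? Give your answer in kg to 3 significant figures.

Volume: 94 m³ = 94,000 L.
Alkalinity to add: (133 − 89) = 44 mg/L as CaCO₃ × 94,000 L = 4136 g as CaCO₃.
Equivalents: 4136 g ÷ 50 g/eq = 82.72 eq.
NaHCO₃ supplies 1 eq per mole → 82.72 mol.
Mass: 82.72 mol × 84 g/mol = 6948 g.

6.95 kg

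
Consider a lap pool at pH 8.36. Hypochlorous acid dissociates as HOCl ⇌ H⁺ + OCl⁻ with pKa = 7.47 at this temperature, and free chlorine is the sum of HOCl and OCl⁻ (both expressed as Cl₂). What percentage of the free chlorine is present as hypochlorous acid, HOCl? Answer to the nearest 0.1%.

11.4%

[OCl⁻]/[HOCl] = 10^(pH − pKa) = 10^(8.36 − 7.47) = 10^0.89 = 7.762.
Fraction as HOCl = 1 / (1 + 7.762) = 0.1141.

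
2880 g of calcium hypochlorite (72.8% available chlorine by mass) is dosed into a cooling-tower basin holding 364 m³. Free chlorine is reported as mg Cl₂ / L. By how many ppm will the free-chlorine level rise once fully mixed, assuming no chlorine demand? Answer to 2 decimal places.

5.76 ppm

Volume: 364 m³ = 364,000 L.
Available chlorine delivered: 2880 g × 0.728 = 2097 g as Cl₂.
Concentration rise: 2097 g / 364,000 L = 5.76 mg/L = 5.76 ppm.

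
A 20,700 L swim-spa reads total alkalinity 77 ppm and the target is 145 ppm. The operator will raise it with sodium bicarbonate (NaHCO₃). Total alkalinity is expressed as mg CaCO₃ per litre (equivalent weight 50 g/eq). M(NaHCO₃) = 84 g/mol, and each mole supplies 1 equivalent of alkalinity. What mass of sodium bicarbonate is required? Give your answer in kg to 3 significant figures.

2.36 kg

Alkalinity to add: (145 − 77) = 68 mg/L as CaCO₃ × 20,700 L = 1408 g as CaCO₃.
Equivalents: 1408 g ÷ 50 g/eq = 28.15 eq.
NaHCO₃ supplies 1 eq per mole → 28.15 mol.
Mass: 28.15 mol × 84 g/mol = 2365 g.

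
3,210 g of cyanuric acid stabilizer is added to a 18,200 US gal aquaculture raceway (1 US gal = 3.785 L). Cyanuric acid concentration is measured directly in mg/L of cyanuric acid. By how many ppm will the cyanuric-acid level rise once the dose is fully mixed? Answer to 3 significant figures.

Volume: 18,200 US gal × 3.785 L/gal = 68,887 L.
Rise: 3,210 g / 68,887 L × 1000 = 46.6 mg/L.

46.6 ppm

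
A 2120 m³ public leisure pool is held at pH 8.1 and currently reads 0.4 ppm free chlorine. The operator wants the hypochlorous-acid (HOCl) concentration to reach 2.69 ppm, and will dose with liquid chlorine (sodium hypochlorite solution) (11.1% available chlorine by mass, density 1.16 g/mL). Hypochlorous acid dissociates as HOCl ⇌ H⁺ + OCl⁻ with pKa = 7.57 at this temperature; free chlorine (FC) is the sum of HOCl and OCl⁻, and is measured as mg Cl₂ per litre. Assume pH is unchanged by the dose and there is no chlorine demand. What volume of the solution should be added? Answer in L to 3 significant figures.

188 L

Volume: 2120 m³ = 2,120,000 L.
[OCl⁻]/[HOCl] = 10^(pH − pKa) = 10^(8.1 − 7.57) = 3.388; fraction as HOCl = 1/(1 + 3.388) = 0.2279.
Free chlorine required for 2.69 ppm HOCl: 2.69 / 0.2279 = 11.8 ppm.
FC to add: 11.8 − 0.4 = 11.4 mg/L as Cl₂.
Cl₂ equivalent: 11.4 mg/L × 2,120,000 L = 24,180 g.
Product at 11.1% available Cl: 24,180 / 0.111 = 217,800 g.
Volume: 217,800 g ÷ 1.16 g/mL = 187,800 mL.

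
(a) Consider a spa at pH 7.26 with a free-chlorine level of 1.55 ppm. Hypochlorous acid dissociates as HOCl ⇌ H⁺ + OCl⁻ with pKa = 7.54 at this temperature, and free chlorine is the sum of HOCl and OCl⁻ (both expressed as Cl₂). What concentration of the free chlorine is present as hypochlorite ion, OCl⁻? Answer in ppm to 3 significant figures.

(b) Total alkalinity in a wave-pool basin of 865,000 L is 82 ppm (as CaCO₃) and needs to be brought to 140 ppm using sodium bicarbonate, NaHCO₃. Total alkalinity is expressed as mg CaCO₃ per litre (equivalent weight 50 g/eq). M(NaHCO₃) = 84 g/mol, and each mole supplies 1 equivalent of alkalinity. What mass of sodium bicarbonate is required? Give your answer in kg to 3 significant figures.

(a) [OCl⁻]/[HOCl] = 10^(pH − pKa) = 10^(7.26 − 7.54) = 10^-0.28 = 0.5248.
(a) Fraction as HOCl = 1 / (1 + 0.5248) = 0.6558.
(a) OCl⁻ = (1 − 0.6558) × 1.55 ppm = 0.5335 ppm.

(b) Alkalinity to add: (140 − 82) = 58 mg/L as CaCO₃ × 865,000 L = 50,170 g as CaCO₃.
(b) Equivalents: 50,170 g ÷ 50 g/eq = 1003 eq.
(b) NaHCO₃ supplies 1 eq per mole → 1003 mol.
(b) Mass: 1003 mol × 84 g/mol = 84,290 g.

(a) 0.533 ppm; (b) 84.3 kg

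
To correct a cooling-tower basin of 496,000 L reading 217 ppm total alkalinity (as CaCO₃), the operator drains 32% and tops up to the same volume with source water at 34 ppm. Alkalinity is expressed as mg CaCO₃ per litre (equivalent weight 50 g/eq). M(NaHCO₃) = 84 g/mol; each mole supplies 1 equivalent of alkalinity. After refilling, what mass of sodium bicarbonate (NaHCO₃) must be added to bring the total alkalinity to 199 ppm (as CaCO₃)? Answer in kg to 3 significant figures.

After draining 32% and refilling: 217 × 0.68 + 34 × 0.32 = 158.44 ppm.
Deficit to target: 199 − 158.44 = 40.56 mg/L.
As CaCO₃: 40.56 mg/L × 496,000 L = 20,120 g; ÷ 50 g/eq ÷ 1 = 402.4 mol NaHCO₃.
Mass: 402.4 × 84 = 33,800 g.

33.8 kg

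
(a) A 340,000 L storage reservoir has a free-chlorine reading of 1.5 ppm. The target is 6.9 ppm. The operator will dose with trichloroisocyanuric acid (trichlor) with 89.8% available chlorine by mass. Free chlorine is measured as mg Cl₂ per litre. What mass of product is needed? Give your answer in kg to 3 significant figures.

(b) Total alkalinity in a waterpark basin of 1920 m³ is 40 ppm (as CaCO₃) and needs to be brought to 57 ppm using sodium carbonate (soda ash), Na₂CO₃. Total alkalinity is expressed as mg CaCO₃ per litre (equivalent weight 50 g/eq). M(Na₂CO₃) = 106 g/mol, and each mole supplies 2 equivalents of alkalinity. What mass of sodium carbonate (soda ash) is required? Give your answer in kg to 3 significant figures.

(a) Chlorine deficit: 6.9 − 1.5 = 5.4 ppm = 5.4 mg/L as Cl₂.
(a) Cl₂ equivalent needed: 5.4 mg/L × 340,000 L = 1,836,000 mg = 1836 g.
(a) Product at 89.8% available chlorine: 1836 / 0.898 = 2045 g.

(b) Volume: 1920 m³ = 1,920,000 L.
(b) Alkalinity to add: (57 − 40) = 17 mg/L as CaCO₃ × 1,920,000 L = 32,640 g as CaCO₃.
(b) Equivalents: 32,640 g ÷ 50 g/eq = 652.8 eq.
(b) Each mole of Na₂CO₃ supplies 2 eq, so 652.8 / 2 = 326.4 mol.
(b) Mass: 326.4 mol × 106 g/mol = 34,600 g.

(a) 2.04 kg; (b) 34.6 kg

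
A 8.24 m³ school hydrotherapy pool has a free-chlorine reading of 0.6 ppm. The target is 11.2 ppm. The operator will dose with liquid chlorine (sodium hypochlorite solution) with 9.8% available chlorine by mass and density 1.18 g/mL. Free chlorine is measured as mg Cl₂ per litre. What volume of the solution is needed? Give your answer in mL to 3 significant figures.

755 mL

Volume: 8.24 m³ = 8,240 L.
Chlorine deficit: 11.2 − 0.6 = 10.6 ppm = 10.6 mg/L as Cl₂.
Cl₂ equivalent needed: 10.6 mg/L × 8,240 L = 87,340 mg = 87.34 g.
Product at 9.8% available chlorine: 87.34 / 0.098 = 891.3 g.
Volume at density 1.18 g/mL: 891.3 g ÷ 1.18 g/mL = 755.3 mL.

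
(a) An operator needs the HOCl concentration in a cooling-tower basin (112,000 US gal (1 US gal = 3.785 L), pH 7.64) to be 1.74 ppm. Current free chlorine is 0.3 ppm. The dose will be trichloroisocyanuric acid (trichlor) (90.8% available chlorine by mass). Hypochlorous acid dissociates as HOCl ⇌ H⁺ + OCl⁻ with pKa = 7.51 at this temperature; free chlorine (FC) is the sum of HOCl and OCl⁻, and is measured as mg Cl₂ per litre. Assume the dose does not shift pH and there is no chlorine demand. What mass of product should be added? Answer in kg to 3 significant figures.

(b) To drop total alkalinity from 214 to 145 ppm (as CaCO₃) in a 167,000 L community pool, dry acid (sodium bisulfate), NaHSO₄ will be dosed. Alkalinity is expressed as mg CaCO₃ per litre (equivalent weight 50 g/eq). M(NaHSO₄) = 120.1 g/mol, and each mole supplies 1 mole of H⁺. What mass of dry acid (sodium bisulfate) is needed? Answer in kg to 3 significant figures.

(a) 1.77 kg; (b) 27.7 kg

(a) Volume: 112,000 US gal × 3.785 L/gal = 423,920 L.
(a) [OCl⁻]/[HOCl] = 10^(pH − pKa) = 10^(7.64 − 7.51) = 1.349; fraction as HOCl = 1/(1 + 1.349) = 0.4257.
(a) Free chlorine required for 1.74 ppm HOCl: 1.74 / 0.4257 = 4.087 ppm.
(a) FC to add: 4.087 − 0.3 = 3.787 mg/L as Cl₂.
(a) Cl₂ equivalent: 3.787 mg/L × 423,920 L = 1605 g.
(a) Product at 90.8% available Cl: 1605 / 0.908 = 1768 g.

(b) Alkalinity to neutralize: (214 − 145) = 69 mg/L as CaCO₃ × 167,000 L = 11,520 g as CaCO₃.
(b) Equivalents of H⁺ required: 11,520 ÷ 50 g/eq = 230.5 eq = 230.5 mol NaHSO₄.
(b) Mass of NaHSO₄: 230.5 × 120.1 = 27,680 g.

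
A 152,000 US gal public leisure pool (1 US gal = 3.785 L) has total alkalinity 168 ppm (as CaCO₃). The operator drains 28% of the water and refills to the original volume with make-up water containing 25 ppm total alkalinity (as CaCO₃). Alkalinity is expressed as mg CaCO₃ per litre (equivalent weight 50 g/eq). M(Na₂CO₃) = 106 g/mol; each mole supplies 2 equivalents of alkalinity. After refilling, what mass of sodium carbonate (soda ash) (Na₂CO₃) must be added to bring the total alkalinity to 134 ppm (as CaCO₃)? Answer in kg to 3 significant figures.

3.68 kg

Volume: 152,000 US gal × 3.785 L/gal = 575,320 L.
After draining 28% and refilling: 168 × 0.72 + 25 × 0.28 = 127.96 ppm.
Deficit to target: 134 − 127.96 = 6.04 mg/L.
As CaCO₃: 6.04 mg/L × 575,320 L = 3475 g; ÷ 50 g/eq ÷ 2 = 34.75 mol Na₂CO₃.
Mass: 34.75 × 106 = 3683 g.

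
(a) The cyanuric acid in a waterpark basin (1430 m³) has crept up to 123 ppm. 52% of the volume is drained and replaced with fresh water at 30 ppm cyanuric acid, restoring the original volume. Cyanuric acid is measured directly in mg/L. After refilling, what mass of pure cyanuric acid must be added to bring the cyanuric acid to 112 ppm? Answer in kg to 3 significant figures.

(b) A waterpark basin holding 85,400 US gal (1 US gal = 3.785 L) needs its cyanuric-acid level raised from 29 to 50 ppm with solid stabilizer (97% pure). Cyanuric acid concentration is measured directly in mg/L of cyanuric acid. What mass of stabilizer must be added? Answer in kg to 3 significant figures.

(a) Volume: 1430 m³ = 1,430,000 L.
(a) After draining 52% and refilling: 123 × 0.48 + 30 × 0.52 = 74.64 ppm.
(a) Deficit to target: 112 − 74.64 = 37.36 mg/L.
(a) Mass: 37.36 mg/L × 1,430,000 L = 53,420 g cyanuric acid.

(b) Volume: 85,400 US gal × 3.785 L/gal = 323,239 L.
(b) CYA to add: (50 − 29) = 21 mg/L × 323,239 L = 6788 g cyanuric acid.
(b) At 97% purity: 6788 / 0.97 = 6998 g product.

(a) 53.4 kg; (b) 7.00 kg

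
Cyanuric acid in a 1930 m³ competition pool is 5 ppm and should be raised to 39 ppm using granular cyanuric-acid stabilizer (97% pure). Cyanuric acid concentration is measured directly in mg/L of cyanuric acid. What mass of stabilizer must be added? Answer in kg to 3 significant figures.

Volume: 1930 m³ = 1,930,000 L.
CYA to add: (39 − 5) = 34 mg/L × 1,930,000 L = 65,620 g cyanuric acid.
At 97% purity: 65,620 / 0.97 = 67,650 g product.

67.6 kg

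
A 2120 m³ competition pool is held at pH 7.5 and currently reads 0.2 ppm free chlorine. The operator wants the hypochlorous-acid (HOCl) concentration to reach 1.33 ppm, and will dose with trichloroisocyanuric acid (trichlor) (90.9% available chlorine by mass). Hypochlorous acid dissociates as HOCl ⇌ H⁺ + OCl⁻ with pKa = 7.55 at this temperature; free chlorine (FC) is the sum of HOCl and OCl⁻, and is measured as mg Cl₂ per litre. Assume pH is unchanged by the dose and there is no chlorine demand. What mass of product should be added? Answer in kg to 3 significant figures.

5.40 kg

Volume: 2120 m³ = 2,120,000 L.
[OCl⁻]/[HOCl] = 10^(pH − pKa) = 10^(7.5 − 7.55) = 0.8913; fraction as HOCl = 1/(1 + 0.8913) = 0.5288.
Free chlorine required for 1.33 ppm HOCl: 1.33 / 0.5288 = 2.515 ppm.
FC to add: 2.515 − 0.2 = 2.315 mg/L as Cl₂.
Cl₂ equivalent: 2.315 mg/L × 2,120,000 L = 4909 g.
Product at 90.9% available Cl: 4909 / 0.909 = 5400 g.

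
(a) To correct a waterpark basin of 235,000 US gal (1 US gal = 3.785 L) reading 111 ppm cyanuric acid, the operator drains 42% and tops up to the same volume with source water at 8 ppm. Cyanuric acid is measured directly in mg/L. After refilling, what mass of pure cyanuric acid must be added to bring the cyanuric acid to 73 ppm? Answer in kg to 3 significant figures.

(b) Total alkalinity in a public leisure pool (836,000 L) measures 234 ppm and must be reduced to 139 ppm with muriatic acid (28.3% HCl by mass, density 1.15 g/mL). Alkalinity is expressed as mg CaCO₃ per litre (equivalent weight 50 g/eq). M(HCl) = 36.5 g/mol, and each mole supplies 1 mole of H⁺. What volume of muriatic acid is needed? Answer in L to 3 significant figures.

(a) 4.68 kg; (b) 178 L

(a) Volume: 235,000 US gal × 3.785 L/gal = 889,475 L.
(a) After draining 42% and refilling: 111 × 0.58 + 8 × 0.42 = 67.74 ppm.
(a) Deficit to target: 73 − 67.74 = 5.26 mg/L.
(a) Mass: 5.26 mg/L × 889,475 L = 4679 g cyanuric acid.

(b) Alkalinity to neutralize: (234 − 139) = 95 mg/L as CaCO₃ × 836,000 L = 79,420 g as CaCO₃.
(b) Equivalents of H⁺ required: 79,420 ÷ 50 g/eq = 1588 eq = 1588 mol HCl.
(b) Mass of HCl: 1588 × 36.5 = 57,980 g.
(b) Mass of 28.3% solution: 57,980 / 0.283 = 204,900 g.
(b) Volume: 204,900 g ÷ 1.15 g/mL = 178,100 mL.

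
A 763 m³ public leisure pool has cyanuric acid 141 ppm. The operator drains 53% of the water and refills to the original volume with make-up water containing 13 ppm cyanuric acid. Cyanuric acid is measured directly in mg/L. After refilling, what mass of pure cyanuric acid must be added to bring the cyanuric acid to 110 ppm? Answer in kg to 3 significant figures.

Volume: 763 m³ = 763,000 L.
After draining 53% and refilling: 141 × 0.47 + 13 × 0.53 = 73.16 ppm.
Deficit to target: 110 − 73.16 = 36.84 mg/L.
Mass: 36.84 mg/L × 763,000 L = 28,110 g cyanuric acid.

28.1 kg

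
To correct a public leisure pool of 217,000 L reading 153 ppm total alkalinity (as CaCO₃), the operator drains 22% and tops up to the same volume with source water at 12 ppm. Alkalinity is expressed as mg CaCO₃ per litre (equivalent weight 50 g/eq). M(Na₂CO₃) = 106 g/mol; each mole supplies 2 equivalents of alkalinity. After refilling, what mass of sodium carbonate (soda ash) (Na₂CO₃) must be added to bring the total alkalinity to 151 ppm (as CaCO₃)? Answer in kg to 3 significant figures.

6.68 kg

After draining 22% and refilling: 153 × 0.78 + 12 × 0.22 = 121.98 ppm.
Deficit to target: 151 − 121.98 = 29.02 mg/L.
As CaCO₃: 29.02 mg/L × 217,000 L = 6297 g; ÷ 50 g/eq ÷ 2 = 62.97 mol Na₂CO₃.
Mass: 62.97 × 106 = 6675 g.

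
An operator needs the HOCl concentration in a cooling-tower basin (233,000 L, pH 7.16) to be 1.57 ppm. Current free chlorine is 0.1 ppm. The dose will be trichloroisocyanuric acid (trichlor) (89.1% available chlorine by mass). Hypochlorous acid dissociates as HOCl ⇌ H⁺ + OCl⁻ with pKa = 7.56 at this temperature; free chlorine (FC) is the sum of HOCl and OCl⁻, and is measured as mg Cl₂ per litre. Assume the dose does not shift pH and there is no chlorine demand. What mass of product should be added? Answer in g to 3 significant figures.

548 g

[OCl⁻]/[HOCl] = 10^(pH − pKa) = 10^(7.16 − 7.56) = 0.3981; fraction as HOCl = 1/(1 + 0.3981) = 0.7153.
Free chlorine required for 1.57 ppm HOCl: 1.57 / 0.7153 = 2.195 ppm.
FC to add: 2.195 − 0.1 = 2.095 mg/L as Cl₂.
Cl₂ equivalent: 2.095 mg/L × 233,000 L = 488.1 g.
Product at 89.1% available Cl: 488.1 / 0.891 = 547.9 g.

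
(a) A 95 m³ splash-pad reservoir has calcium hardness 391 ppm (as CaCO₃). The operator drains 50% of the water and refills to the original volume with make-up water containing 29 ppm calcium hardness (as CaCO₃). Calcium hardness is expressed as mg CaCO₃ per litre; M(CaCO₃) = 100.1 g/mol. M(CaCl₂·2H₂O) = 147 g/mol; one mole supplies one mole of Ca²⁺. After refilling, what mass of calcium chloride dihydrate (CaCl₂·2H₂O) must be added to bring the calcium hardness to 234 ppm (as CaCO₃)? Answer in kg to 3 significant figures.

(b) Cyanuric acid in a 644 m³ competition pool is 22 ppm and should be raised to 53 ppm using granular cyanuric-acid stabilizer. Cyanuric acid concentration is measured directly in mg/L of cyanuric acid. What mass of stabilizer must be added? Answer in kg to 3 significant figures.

(a) Volume: 95 m³ = 95,000 L.
(a) After draining 50% and refilling: 391 × 0.50 + 29 × 0.50 = 210 ppm.
(a) Deficit to target: 234 − 210 = 24 mg/L.
(a) As CaCO₃: 24 mg/L × 95,000 L = 2280 g; ÷ 100.1 = 22.78 mol Ca²⁺.
(a) Mass: 22.78 × 147 = 3348 g.

(b) Volume: 644 m³ = 644,000 L.
(b) CYA to add: (53 − 22) = 31 mg/L × 644,000 L = 19,960 g cyanuric acid.

(a) 3.35 kg; (b) 20.0 kg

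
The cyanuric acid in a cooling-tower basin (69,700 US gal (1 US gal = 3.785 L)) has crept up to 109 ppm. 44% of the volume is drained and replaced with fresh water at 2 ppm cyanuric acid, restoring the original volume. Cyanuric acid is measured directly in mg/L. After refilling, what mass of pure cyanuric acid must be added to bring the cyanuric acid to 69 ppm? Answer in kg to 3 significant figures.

Volume: 69,700 US gal × 3.785 L/gal = 263,814 L.
After draining 44% and refilling: 109 × 0.56 + 2 × 0.44 = 61.92 ppm.
Deficit to target: 69 − 61.92 = 7.08 mg/L.
Mass: 7.08 mg/L × 263,814 L = 1868 g cyanuric acid.

1.87 kg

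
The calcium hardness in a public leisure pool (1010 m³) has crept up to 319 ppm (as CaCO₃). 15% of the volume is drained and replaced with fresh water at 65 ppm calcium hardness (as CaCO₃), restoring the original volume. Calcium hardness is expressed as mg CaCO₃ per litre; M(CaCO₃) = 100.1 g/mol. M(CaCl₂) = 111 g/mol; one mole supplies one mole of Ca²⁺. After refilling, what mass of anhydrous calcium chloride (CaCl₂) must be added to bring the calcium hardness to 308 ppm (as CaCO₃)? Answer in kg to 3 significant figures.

30.4 kg

Volume: 1010 m³ = 1,010,000 L.
After draining 15% and refilling: 319 × 0.85 + 65 × 0.15 = 280.9 ppm.
Deficit to target: 308 − 280.9 = 27.1 mg/L.
As CaCO₃: 27.1 mg/L × 1,010,000 L = 27,370 g; ÷ 100.1 = 273.4 mol Ca²⁺.
Mass: 273.4 × 111 = 30,350 g.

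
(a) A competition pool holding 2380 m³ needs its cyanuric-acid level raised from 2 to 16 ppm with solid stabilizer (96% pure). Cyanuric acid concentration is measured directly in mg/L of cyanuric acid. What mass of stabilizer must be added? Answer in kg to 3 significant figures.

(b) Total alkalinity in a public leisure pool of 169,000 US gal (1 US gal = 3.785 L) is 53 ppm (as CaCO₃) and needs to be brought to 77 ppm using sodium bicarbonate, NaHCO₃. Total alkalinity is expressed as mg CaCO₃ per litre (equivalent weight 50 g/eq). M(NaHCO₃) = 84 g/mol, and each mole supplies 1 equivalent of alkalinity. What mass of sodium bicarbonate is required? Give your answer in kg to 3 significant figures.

(a) 34.7 kg; (b) 25.8 kg

(a) Volume: 2380 m³ = 2,380,000 L.
(a) CYA to add: (16 − 2) = 14 mg/L × 2,380,000 L = 33,320 g cyanuric acid.
(a) At 96% purity: 33,320 / 0.96 = 34,710 g product.

(b) Volume: 169,000 US gal × 3.785 L/gal = 639,665 L.
(b) Alkalinity to add: (77 − 53) = 24 mg/L as CaCO₃ × 639,665 L = 15,350 g as CaCO₃.
(b) Equivalents: 15,350 g ÷ 50 g/eq = 307 eq.
(b) NaHCO₃ supplies 1 eq per mole → 307 mol.
(b) Mass: 307 mol × 84 g/mol = 25,790 g.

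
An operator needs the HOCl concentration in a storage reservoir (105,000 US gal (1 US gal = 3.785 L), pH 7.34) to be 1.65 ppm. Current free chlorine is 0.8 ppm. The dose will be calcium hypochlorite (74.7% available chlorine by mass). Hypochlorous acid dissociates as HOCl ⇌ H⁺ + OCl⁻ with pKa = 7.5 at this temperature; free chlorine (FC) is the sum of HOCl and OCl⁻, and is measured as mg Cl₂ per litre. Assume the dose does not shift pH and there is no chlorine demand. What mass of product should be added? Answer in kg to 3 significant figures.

1.06 kg

Volume: 105,000 US gal × 3.785 L/gal = 397,425 L.
[OCl⁻]/[HOCl] = 10^(pH − pKa) = 10^(7.34 − 7.5) = 0.6918; fraction as HOCl = 1/(1 + 0.6918) = 0.5911.
Free chlorine required for 1.65 ppm HOCl: 1.65 / 0.5911 = 2.792 ppm.
FC to add: 2.792 − 0.8 = 1.992 mg/L as Cl₂.
Cl₂ equivalent: 1.992 mg/L × 397,425 L = 791.5 g.
Product at 74.7% available Cl: 791.5 / 0.747 = 1060 g.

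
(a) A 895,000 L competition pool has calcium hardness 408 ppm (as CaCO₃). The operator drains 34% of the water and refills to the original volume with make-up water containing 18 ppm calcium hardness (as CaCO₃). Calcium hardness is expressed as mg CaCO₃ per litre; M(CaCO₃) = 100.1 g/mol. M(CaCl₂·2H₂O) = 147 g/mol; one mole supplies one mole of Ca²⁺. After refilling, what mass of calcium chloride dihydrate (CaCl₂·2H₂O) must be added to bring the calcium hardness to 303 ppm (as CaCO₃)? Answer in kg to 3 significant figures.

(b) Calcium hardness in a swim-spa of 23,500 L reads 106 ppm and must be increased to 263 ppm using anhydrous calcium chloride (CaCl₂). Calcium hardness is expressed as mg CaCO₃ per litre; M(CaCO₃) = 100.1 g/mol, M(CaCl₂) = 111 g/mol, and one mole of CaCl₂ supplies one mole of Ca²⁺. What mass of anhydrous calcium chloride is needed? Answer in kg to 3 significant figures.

(a) After draining 34% and refilling: 408 × 0.66 + 18 × 0.34 = 275.4 ppm.
(a) Deficit to target: 303 − 275.4 = 27.6 mg/L.
(a) As CaCO₃: 27.6 mg/L × 895,000 L = 24,700 g; ÷ 100.1 = 246.8 mol Ca²⁺.
(a) Mass: 246.8 × 147 = 36,280 g.

(b) Hardness to add: (263 − 106) = 157 mg/L as CaCO₃ × 23,500 L = 3690 g as CaCO₃.
(b) Moles of Ca²⁺ (1 mol Ca²⁺ ≡ 1 mol CaCO₃): 3690 / 100.1 g/mol = 36.86 mol.
(b) Mass of CaCl₂: 36.86 × 111 = 4091 g.

(a) 36.3 kg; (b) 4.09 kg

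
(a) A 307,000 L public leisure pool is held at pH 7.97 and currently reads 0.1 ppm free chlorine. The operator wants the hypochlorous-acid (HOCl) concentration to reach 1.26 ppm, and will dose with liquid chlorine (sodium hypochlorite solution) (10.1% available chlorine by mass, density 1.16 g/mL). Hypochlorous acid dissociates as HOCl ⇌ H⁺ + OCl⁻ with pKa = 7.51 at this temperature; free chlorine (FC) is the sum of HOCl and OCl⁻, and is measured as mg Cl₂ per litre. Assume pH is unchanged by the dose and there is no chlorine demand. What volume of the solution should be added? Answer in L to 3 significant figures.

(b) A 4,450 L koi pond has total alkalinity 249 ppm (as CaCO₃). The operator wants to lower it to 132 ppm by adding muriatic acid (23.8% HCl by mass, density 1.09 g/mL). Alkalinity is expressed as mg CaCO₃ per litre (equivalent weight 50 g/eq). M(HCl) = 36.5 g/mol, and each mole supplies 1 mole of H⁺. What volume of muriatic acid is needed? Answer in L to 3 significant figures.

(a) [OCl⁻]/[HOCl] = 10^(pH − pKa) = 10^(7.97 − 7.51) = 2.884; fraction as HOCl = 1/(1 + 2.884) = 0.2575.
(a) Free chlorine required for 1.26 ppm HOCl: 1.26 / 0.2575 = 4.894 ppm.
(a) FC to add: 4.894 − 0.1 = 4.794 mg/L as Cl₂.
(a) Cl₂ equivalent: 4.794 mg/L × 307,000 L = 1472 g.
(a) Product at 10.1% available Cl: 1472 / 0.101 = 14,570 g.
(a) Volume: 14,570 g ÷ 1.16 g/mL = 12,560 mL.

(b) Alkalinity to neutralize: (249 − 132) = 117 mg/L as CaCO₃ × 4,450 L = 520.6 g as CaCO₃.
(b) Equivalents of H⁺ required: 520.6 ÷ 50 g/eq = 10.41 eq = 10.41 mol HCl.
(b) Mass of HCl: 10.41 × 36.5 = 380.1 g.
(b) Mass of 23.8% solution: 380.1 / 0.238 = 1597 g.
(b) Volume: 1597 g ÷ 1.09 g/mL = 1465 mL.

(a) 12.6 L; (b) 1.47 L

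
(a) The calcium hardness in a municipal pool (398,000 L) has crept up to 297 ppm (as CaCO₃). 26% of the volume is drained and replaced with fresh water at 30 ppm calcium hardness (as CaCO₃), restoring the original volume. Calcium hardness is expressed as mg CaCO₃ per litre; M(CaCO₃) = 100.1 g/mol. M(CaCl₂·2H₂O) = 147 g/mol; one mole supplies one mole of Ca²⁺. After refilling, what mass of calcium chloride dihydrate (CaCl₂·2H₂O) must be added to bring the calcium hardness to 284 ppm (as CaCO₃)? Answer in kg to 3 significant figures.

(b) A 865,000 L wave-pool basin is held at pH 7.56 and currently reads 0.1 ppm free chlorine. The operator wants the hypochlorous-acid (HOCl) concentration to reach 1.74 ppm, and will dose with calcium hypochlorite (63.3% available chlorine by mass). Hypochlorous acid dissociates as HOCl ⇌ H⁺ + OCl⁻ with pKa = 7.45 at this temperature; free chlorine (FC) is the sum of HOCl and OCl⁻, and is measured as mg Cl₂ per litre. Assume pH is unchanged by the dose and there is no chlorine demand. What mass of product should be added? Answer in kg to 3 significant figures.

(a) 33.0 kg; (b) 5.30 kg

(a) After draining 26% and refilling: 297 × 0.74 + 30 × 0.26 = 227.58 ppm.
(a) Deficit to target: 284 − 227.58 = 56.42 mg/L.
(a) As CaCO₃: 56.42 mg/L × 398,000 L = 22,460 g; ÷ 100.1 = 224.3 mol Ca²⁺.
(a) Mass: 224.3 × 147 = 32,980 g.

(b) [OCl⁻]/[HOCl] = 10^(pH − pKa) = 10^(7.56 − 7.45) = 1.288; fraction as HOCl = 1/(1 + 1.288) = 0.437.
(b) Free chlorine required for 1.74 ppm HOCl: 1.74 / 0.437 = 3.982 ppm.
(b) FC to add: 3.982 − 0.1 = 3.882 mg/L as Cl₂.
(b) Cl₂ equivalent: 3.882 mg/L × 865,000 L = 3358 g.
(b) Product at 63.3% available Cl: 3358 / 0.633 = 5304 g.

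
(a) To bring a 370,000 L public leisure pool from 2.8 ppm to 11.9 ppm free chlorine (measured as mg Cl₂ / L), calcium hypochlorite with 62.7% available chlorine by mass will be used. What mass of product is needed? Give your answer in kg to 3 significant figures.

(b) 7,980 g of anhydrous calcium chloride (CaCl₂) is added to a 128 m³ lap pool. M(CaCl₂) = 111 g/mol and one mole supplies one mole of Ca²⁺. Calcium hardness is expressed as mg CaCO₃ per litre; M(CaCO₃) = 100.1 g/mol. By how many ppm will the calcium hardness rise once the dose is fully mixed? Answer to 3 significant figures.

(a) 5.37 kg; (b) 56.2 ppm

(a) Chlorine deficit: 11.9 − 2.8 = 9.1 ppm = 9.1 mg/L as Cl₂.
(a) Cl₂ equivalent needed: 9.1 mg/L × 370,000 L = 3,367,000 mg = 3367 g.
(a) Product at 62.7% available chlorine: 3367 / 0.627 = 5370 g.

(b) Volume: 128 m³ = 128,000 L.
(b) Moles of Ca²⁺: 7,980 g ÷ 111 g/mol = 71.89 mol.
(b) As CaCO₃: 71.89 mol × 100.1 g/mol = 7196 g.
(b) Rise: 7196 g / 128,000 L × 1000 = 56.22 mg/L.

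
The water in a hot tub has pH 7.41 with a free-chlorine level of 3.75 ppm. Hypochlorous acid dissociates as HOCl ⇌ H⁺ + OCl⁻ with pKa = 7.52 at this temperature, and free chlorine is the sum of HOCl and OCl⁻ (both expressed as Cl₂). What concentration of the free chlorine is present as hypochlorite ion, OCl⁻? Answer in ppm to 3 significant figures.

1.64 ppm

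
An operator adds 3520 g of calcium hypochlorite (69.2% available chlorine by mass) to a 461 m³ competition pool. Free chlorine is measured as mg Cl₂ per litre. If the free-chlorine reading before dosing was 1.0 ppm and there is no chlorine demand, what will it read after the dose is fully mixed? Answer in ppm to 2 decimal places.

6.28 ppm

Volume: 461 m³ = 461,000 L.
Available chlorine delivered: 3520 g × 0.692 = 2436 g as Cl₂.
Concentration rise: 2436 g / 461,000 L = 5.284 mg/L = 5.28 ppm.
Final FC: 1.0 + 5.28 = 6.28 ppm.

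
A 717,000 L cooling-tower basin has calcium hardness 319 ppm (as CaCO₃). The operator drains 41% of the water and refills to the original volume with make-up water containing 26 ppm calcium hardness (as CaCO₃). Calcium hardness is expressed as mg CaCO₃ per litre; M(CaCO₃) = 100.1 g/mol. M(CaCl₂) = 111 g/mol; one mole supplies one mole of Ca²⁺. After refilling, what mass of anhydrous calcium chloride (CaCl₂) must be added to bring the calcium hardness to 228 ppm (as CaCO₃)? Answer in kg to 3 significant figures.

23.2 kg

After draining 41% and refilling: 319 × 0.59 + 26 × 0.41 = 198.87 ppm.
Deficit to target: 228 − 198.87 = 29.13 mg/L.
As CaCO₃: 29.13 mg/L × 717,000 L = 20,890 g; ÷ 100.1 = 208.7 mol Ca²⁺.
Mass: 208.7 × 111 = 23,160 g.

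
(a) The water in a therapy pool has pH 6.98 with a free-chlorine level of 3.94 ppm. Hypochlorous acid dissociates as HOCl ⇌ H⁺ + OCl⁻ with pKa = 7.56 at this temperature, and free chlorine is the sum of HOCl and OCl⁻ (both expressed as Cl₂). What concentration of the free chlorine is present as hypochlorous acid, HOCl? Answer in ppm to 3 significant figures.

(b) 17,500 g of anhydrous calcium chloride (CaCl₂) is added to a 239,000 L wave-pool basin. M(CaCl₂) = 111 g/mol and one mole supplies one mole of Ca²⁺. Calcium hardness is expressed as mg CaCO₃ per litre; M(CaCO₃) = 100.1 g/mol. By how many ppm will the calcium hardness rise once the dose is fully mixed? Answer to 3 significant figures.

(a) 3.12 ppm; (b) 66.0 ppm

(a) [OCl⁻]/[HOCl] = 10^(pH − pKa) = 10^(6.98 − 7.56) = 10^-0.58 = 0.263.
(a) Fraction as HOCl = 1 / (1 + 0.263) = 0.7917.
(a) HOCl = 0.7917 × 3.94 ppm = 3.119 ppm.

(b) Moles of Ca²⁺: 17,500 g ÷ 111 g/mol = 157.7 mol.
(b) As CaCO₃: 157.7 mol × 100.1 g/mol = 15,780 g.
(b) Rise: 15,780 g / 239,000 L × 1000 = 66.03 mg/L.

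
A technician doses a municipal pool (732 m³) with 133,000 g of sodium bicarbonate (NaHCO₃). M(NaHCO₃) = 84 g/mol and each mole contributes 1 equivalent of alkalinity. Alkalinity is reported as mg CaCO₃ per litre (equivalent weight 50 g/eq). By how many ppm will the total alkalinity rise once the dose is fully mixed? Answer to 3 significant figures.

Volume: 732 m³ = 732,000 L.
Moles of NaHCO₃: 133,000 g ÷ 84 g/mol = 1583 mol → 1583 eq of alkalinity.
As CaCO₃: 1583 eq × 50 g/eq = 79,170 g.
Rise: 79,170 g / 732,000 L × 1000 = 108.2 mg/L.

108 ppm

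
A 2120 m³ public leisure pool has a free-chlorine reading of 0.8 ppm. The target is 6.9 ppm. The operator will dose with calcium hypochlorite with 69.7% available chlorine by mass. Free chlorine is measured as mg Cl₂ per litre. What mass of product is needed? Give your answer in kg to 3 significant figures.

18.6 kg

Volume: 2120 m³ = 2,120,000 L.
Chlorine deficit: 6.9 − 0.8 = 6.1 ppm = 6.1 mg/L as Cl₂.
Cl₂ equivalent needed: 6.1 mg/L × 2,120,000 L = 12,930,000 mg = 12,930 g.
Product at 69.7% available chlorine: 12,930 / 0.697 = 18,550 g.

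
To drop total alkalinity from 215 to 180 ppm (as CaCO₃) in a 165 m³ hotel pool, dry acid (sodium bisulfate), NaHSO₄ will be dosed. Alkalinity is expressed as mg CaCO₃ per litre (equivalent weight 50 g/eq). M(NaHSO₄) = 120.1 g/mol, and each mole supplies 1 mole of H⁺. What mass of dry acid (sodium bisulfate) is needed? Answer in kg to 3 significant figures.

Volume: 165 m³ = 165,000 L.
Alkalinity to neutralize: (215 − 180) = 35 mg/L as CaCO₃ × 165,000 L = 5775 g as CaCO₃.
Equivalents of H⁺ required: 5775 ÷ 50 g/eq = 115.5 eq = 115.5 mol NaHSO₄.
Mass of NaHSO₄: 115.5 × 120.1 = 13,870 g.

13.9 kg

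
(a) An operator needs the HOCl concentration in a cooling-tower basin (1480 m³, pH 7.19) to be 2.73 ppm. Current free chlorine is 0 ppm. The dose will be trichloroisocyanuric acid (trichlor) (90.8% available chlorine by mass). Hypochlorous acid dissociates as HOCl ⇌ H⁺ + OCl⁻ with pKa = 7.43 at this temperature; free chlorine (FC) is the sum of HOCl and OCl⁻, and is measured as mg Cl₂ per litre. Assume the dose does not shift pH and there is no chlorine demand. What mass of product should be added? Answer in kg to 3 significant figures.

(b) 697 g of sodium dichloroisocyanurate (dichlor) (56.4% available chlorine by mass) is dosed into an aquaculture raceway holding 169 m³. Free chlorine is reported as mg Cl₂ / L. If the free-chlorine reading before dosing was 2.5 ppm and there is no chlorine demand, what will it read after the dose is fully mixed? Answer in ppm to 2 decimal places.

(a) Volume: 1480 m³ = 1,480,000 L.
(a) [OCl⁻]/[HOCl] = 10^(pH − pKa) = 10^(7.19 − 7.43) = 0.5754; fraction as HOCl = 1/(1 + 0.5754) = 0.6347.
(a) Free chlorine required for 2.73 ppm HOCl: 2.73 / 0.6347 = 4.301 ppm.
(a) FC to add: 4.301 − 0 = 4.301 mg/L as Cl₂.
(a) Cl₂ equivalent: 4.301 mg/L × 1,480,000 L = 6365 g.
(a) Product at 90.8% available Cl: 6365 / 0.908 = 7010 g.

(b) Volume: 169 m³ = 169,000 L.
(b) Available chlorine delivered: 697 g × 0.564 = 393.1 g as Cl₂.
(b) Concentration rise: 393.1 g / 169,000 L = 2.326 mg/L = 2.33 ppm.
(b) Final FC: 2.5 + 2.33 = 4.83 ppm.

(a) 7.01 kg; (b) 4.83 ppm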